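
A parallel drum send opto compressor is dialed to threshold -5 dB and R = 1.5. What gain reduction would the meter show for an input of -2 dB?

The signal is 3 dB above threshold.
After 1.5:1 compression the overshoot becomes 3/1.5 = 2 dB.
Gain reduction = 3 − 2 = 1 dB.

1 dB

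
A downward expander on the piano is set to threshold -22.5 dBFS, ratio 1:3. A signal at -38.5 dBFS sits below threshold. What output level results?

-70.5 dBFS

Undershoot = (-22.5) − (-38.5) = 16 dB.
At 1:3, that expands to 48 dB under threshold.
Output = -22.5 − 48 = -70.5 dBFS.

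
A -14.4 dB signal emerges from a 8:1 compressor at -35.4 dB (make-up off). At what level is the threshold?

Input is 24 dB above T (since output overshoot × R = input overshoot: (-35.4 − T)·8 = -14.4 − T gives T = -38.4 dB).
Check: -38.4 + (-14.4 − (-38.4))/8 = -38.4 + 3 = -35.4 dB. ✓

-38.4 dB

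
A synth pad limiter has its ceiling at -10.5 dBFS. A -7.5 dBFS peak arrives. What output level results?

-10.5 dBFS

The limiter clamps the peak to its -10.5 dBFS ceiling.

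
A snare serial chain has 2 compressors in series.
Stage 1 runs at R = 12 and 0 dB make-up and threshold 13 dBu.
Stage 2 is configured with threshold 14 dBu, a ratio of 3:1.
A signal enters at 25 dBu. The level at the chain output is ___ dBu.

Stage 1: overshoot 12 dB → 12/12 = 1 dB → 14 dBu.
Stage 2: 14 dBu ≤ 14 dBu, so stage 2 doesn't engage; output 14 dBu.

14 dBu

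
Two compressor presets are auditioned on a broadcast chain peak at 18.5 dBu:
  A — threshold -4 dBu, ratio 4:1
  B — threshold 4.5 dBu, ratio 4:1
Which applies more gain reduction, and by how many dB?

A, by 6.375 dB

A: 22.5 dB over, compressed to 5.625 dB over, so 16.875 dB of GR.
B: 14 dB over, compressed to 3.5 dB over, so 10.5 dB of GR.
A reduces 6.375 dB more.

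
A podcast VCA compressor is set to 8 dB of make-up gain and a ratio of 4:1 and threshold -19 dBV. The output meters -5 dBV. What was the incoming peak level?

Stripping the +8 dB make-up gives -13 dBV at the gain stage.
Post-compression overshoot = -13 − (-19) = 6 dB.
Input overshoot = R × output overshoot = 24 dB → input = -19 + 24 = 5 dBV.

5 dBV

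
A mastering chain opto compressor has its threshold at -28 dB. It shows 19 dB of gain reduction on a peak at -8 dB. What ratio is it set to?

20:1

Input overshoot = -8 − (-28) = 20 dB.
Output overshoot = 20 − 19 = 1 dB.
Ratio = input overshoot / output overshoot = 20 / 1 = 20.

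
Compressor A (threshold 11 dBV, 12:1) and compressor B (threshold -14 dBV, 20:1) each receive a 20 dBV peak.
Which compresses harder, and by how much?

A: GR = 9 − 9/12 = 8.25 dB.
B: GR = 34 − 34/20 = 32.3 dB.
B reduces 24.05 dB more.

B, by 24.05 dB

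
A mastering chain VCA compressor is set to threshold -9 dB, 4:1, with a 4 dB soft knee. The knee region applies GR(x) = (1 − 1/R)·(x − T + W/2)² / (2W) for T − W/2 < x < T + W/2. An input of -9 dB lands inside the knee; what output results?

x − T + W/2 = -9 − (-9) + 2 = 2.
GR = (1 − 1/4) × 2² / 8 = 0.75 × 4 / 8 = 0.375 dB.
Output = -9 − 0.375 = -9.375 dB.

-9.375 dB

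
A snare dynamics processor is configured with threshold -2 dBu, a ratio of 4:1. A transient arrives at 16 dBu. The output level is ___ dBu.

The input is 18 dB above the -2 dBu threshold.
The 18 dB excess becomes 4.5 dB after 4:1 reduction.
So the level is -2 + 4.5 = 2.5 dBu.

2.5 dBu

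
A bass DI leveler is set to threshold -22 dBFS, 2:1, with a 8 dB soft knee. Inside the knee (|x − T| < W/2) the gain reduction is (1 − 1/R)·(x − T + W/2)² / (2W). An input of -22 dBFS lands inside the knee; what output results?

-22.5 dBFS

x − T + W/2 = -22 − (-22) + 4 = 4.
GR = (1 − 1/2) × 4² / 16 = 0.5 × 16 / 16 = 0.5 dB.
Output = -22 − 0.5 = -22.5 dBFS.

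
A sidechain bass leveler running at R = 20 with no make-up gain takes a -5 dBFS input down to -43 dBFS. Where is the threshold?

-45 dBFS

Input is 40 dB above T (since output overshoot × R = input overshoot: (-43 − T)·20 = -5 − T gives T = -45 dBFS).
Check: -45 + (-5 − (-45))/20 = -45 + 2 = -43 dBFS. ✓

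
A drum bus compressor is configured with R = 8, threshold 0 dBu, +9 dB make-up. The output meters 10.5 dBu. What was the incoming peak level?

Stripping the +9 dB make-up gives 1.5 dBu at the gain stage.
Post-compression overshoot = 1.5 − 0 = 1.5 dB.
Input overshoot = R × output overshoot = 12 dB → input = 0 + 12 = 12 dBu.

12 dBu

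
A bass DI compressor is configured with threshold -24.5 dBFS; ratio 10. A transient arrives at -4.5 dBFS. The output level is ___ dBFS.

-4.5 dBFS sits 20 dB over threshold.
At 10:1 the overshoot is divided by 10, leaving 2 dB above threshold.
That puts the output at -22.5 dBFS.

-22.5 dBFS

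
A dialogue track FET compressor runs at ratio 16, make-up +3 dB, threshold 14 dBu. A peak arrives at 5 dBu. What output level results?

8 dBu

5 dBu is 9 dB below the 14 dBu threshold, so no gain reduction is applied.
Make-up gain adds 3 dB: 5 + 3 = 8 dBu.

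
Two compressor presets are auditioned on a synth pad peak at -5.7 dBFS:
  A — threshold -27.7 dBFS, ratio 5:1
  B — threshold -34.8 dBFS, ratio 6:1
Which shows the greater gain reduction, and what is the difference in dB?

A: 22 dB over, compressed to 4.4 dB over, so 17.6 dB of GR.
B: 29.1 dB over, compressed to 4.85 dB over, so 24.25 dB of GR.
B reduces 6.65 dB more.

B, by 6.65 dB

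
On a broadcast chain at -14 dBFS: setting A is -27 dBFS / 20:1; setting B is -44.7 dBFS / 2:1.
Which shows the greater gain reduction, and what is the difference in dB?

A: GR = 13 − 13/20 = 12.35 dB.
B: GR = 30.7 − 30.7/2 = 15.35 dB.
B applies 3 dB more gain reduction.

B, by 3 dB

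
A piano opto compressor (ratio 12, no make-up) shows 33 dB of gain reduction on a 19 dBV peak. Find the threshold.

Input is 36 dB above T (since output overshoot × R = input overshoot: (-14 − T)·12 = 19 − T gives T = -17 dBV).
Check: -17 + (19 − (-17))/12 = -17 + 3 = -14 dBV. ✓

-17 dBV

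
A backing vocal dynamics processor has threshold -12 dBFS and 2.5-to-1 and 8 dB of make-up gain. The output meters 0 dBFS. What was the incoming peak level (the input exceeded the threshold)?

Remove make-up: 0 − 8 = -8 dBFS.
That's 4 dB above the -12 dBFS threshold.
Before 2.5:1 compression the overshoot was 4 × 2.5 = 10 dB, so input = -12 + 10 = -2 dBFS.

-2 dBFS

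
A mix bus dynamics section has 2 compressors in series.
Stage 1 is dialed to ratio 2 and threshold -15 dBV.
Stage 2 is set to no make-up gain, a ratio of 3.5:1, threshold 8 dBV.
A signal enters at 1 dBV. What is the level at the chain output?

Stage 1: 1 dBV is 16 dB over -15 dBV; at 2:1 that becomes 8 dB over, giving -7 dBV.
Stage 2: -7 dBV is at or below the 8 dBV threshold — no compression; output -7 dBV.

-7 dBV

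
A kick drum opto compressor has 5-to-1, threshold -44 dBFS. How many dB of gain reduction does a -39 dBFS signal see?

The signal is 5 dB above threshold.
After 5:1 compression the overshoot becomes 5/5 = 1 dB.
Gain reduction = 5 − 1 = 4 dB.

4 dB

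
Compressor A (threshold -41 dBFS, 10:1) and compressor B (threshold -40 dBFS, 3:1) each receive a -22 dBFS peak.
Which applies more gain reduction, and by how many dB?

A, by 5.1 dB

A: GR = 19 − 19/10 = 17.1 dB.
B: GR = 18 − 18/3 = 12 dB.
A reduces 5.1 dB more.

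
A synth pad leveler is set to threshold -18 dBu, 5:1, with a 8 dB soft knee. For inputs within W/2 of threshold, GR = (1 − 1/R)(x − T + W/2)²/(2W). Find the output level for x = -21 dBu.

-21.05 dBu

x − T + W/2 = -21 − (-18) + 4 = 1.
GR = (1 − 1/5) × 1² / 16 = 0.8 × 1 / 16 = 0.05 dB.
Output = -21 − 0.05 = -21.05 dBu.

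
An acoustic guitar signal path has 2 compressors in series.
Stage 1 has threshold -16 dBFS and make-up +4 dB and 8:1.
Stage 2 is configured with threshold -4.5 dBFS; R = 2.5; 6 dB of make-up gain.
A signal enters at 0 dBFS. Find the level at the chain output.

Stage 1: 0 dBFS is 16 dB over -16 dBFS; at 8:1 that becomes 2 dB over, giving -14 dBFS; +4 dB make-up → -10 dBFS.
Stage 2: below threshold (-10 ≤ -4.5); passes unchanged; make-up brings it to -4 dBFS.

-4 dBFS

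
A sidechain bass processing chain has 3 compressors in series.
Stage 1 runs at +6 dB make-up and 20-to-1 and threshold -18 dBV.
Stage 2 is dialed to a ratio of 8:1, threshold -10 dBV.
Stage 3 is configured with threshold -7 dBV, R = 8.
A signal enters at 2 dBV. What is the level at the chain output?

Stage 1: 20 dB above -18 dBV, reduced 20:1 to 1 dB above → -17 dBV; +6 dB make-up → -11 dBV.
Stage 2: -11 dBV is at or below the -10 dBV threshold — no compression; output -11 dBV.
Stage 3: -11 dBV is at or below the -7 dBV threshold — no compression; output -11 dBV.

-11 dBV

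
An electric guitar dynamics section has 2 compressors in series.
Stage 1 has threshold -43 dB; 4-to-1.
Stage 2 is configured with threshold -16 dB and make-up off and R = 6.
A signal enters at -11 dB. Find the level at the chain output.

-35 dB

Stage 1: 32 dB above -43 dB, reduced 4:1 to 8 dB above → -35 dB.
Stage 2: -35 dB ≤ -16 dB, so stage 2 doesn't engage; output -35 dB.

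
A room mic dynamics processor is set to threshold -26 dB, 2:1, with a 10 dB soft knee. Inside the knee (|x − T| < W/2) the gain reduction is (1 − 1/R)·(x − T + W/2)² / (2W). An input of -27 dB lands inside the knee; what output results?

x − T + W/2 = -27 − (-26) + 5 = 4.
GR = (1 − 1/2) × 4² / 20 = 0.5 × 16 / 20 = 0.4 dB.
Output = -27 − 0.4 = -27.4 dB.

-27.4 dB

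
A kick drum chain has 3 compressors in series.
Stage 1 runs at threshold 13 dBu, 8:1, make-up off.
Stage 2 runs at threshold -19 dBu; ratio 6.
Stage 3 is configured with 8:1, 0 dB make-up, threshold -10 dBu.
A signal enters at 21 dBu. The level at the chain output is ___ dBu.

Stage 1: overshoot 8 dB → 8/8 = 1 dB → 14 dBu.
Stage 2: 14 dBu is 33 dB over -19 dBu; at 6:1 that becomes 5.5 dB over, giving -13.5 dBu.
Stage 3: below threshold (-13.5 ≤ -10); passes unchanged; output -13.5 dBu.

-13.5 dBu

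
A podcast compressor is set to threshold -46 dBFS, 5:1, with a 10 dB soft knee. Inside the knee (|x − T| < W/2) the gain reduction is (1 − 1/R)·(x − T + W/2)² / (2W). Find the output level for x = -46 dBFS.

-47 dBFS

x − T + W/2 = -46 − (-46) + 5 = 5.
GR = (1 − 1/5) × 5² / 20 = 0.8 × 25 / 20 = 1 dB.
Output = -46 − 1 = -47 dBFS.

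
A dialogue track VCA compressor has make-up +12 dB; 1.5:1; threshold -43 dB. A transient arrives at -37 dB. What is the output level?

-27 dB

The input is 6 dB above the -43 dB threshold.
1.5:1 compression reduces that to 6/1.5 = 4 dB over.
So the level is -43 + 4 = -39 dB; make-up adds 12 dB, giving -27 dB.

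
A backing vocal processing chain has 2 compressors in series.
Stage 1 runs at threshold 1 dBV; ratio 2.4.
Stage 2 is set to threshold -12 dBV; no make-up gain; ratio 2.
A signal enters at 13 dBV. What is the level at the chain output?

Stage 1: overshoot 12 dB → 12/2.4 = 5 dB → 6 dBV.
Stage 2: overshoot 18 dB → 18/2 = 9 dB → -3 dBV.

-3 dBV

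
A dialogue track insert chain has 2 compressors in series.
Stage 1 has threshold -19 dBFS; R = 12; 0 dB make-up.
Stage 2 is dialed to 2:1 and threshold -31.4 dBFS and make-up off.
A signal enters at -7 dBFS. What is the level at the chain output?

-24.7 dBFS

Stage 1: 12 dB above -19 dBFS, reduced 12:1 to 1 dB above → -18 dBFS.
Stage 2: -18 dBFS is 13.4 dB over -31.4 dBFS; at 2:1 that becomes 6.7 dB over, giving -24.7 dBFS.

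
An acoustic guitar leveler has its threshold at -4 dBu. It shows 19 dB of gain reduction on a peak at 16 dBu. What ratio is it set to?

Input overshoot = 16 − (-4) = 20 dB.
Output overshoot = 20 − 19 = 1 dB.
Ratio = input overshoot / output overshoot = 20 / 1 = 20.

20:1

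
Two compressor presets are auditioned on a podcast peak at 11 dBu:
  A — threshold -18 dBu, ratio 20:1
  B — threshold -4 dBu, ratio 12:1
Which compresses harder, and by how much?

A, by 13.8 dB

A: 29 dB over, compressed to 1.45 dB over, so 27.55 dB of GR.
B: 15 dB over, compressed to 1.25 dB over, so 13.75 dB of GR.
Difference: 13.8 dB in favour of A.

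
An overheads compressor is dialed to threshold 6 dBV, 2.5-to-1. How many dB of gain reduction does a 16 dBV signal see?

16 dBV exceeds the threshold by 10 dB.
At 2.5:1, output sits 10/2.5 = 4 dB above threshold.
GR = overshoot in − overshoot out = 10 − 4 = 6 dB.

6 dB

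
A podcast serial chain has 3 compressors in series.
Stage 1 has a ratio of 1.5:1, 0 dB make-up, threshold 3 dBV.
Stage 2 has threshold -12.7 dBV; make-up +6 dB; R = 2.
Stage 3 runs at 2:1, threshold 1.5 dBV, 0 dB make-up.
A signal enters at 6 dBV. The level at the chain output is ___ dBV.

Stage 1: 3 dB above 3 dBV, reduced 1.5:1 to 2 dB above → 5 dBV.
Stage 2: 17.7 dB above -12.7 dBV, reduced 2:1 to 8.85 dB above → -3.85 dBV; +6 dB make-up → 2.15 dBV.
Stage 3: 2.15 dBV is 0.65 dB over 1.5 dBV; at 2:1 that becomes 0.325 dB over, giving 1.825 dBV.

1.825 dBV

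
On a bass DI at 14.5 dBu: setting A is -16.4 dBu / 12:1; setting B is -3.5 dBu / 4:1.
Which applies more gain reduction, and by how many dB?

A: overshoot 30.9 dB → output overshoot 2.575 dB → GR 28.325 dB.
B: overshoot 18 dB → output overshoot 4.5 dB → GR 13.5 dB.
Difference: 14.825 dB in favour of A.

A, by 14.825 dB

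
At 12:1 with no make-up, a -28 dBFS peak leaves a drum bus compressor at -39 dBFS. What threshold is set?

Let T be the threshold. Output overshoot = (input overshoot)/R, so -39 − T = (-28 − T)/12.
12·(-39 − T) = -28 − T → 11·T = -468 − (-28) = -440.
T = -440/11 = -40 dBFS.

-40 dBFS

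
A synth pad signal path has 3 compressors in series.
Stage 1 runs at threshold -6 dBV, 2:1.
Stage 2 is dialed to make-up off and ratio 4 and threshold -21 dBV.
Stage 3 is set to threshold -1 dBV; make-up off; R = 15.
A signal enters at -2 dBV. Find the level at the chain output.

Stage 1: -2 dBV is 4 dB over -6 dBV; at 2:1 that becomes 2 dB over, giving -4 dBV.
Stage 2: overshoot 17 dB → 17/4 = 4.25 dB → -16.75 dBV.
Stage 3: -16.75 dBV ≤ -1 dBV, so stage 3 doesn't engage; output -16.75 dBV.

-16.75 dBV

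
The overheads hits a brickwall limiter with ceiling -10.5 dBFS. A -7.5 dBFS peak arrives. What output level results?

A brickwall limiter is an ∞:1 compressor: any input above the ceiling is clamped to -10.5 dBFS.

-10.5 dBFS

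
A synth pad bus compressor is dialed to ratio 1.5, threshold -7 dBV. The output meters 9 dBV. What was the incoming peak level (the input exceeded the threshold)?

Post-compression overshoot = 9 − (-7) = 16 dB.
Input overshoot = R × output overshoot = 24 dB → input = -7 + 24 = 17 dBV.

17 dBV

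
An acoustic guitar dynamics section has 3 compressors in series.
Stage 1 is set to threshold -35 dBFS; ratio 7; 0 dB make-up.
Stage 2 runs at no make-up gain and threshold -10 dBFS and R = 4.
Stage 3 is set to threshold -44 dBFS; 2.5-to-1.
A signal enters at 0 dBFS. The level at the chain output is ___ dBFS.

-38.4 dBFS

Stage 1: 35 dB above -35 dBFS, reduced 7:1 to 5 dB above → -30 dBFS.
Stage 2: -30 dBFS ≤ -10 dBFS, so stage 2 doesn't engage; output -30 dBFS.
Stage 3: overshoot 14 dB → 14/2.5 = 5.6 dB → -38.4 dBFS.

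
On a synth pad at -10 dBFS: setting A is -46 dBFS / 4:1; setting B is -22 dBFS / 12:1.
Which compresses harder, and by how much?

A: overshoot 36 dB → output overshoot 9 dB → GR 27 dB.
B: overshoot 12 dB → output overshoot 1 dB → GR 11 dB.
Difference: 16 dB in favour of A.

A, by 16 dB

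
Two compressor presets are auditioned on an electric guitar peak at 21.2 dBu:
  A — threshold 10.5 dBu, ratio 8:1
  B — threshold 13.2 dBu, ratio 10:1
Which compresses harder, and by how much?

A, by 2.1625 dB

A: 10.7 dB over, compressed to 1.3375 dB over, so 9.3625 dB of GR.
B: 8 dB over, compressed to 0.8 dB over, so 7.2 dB of GR.
A applies 2.1625 dB more gain reduction.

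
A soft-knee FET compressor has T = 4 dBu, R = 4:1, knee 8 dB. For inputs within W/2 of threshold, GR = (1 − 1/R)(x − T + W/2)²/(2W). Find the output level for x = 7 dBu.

x − T + W/2 = 7 − 4 + 4 = 7.
GR = (1 − 1/4) × 7² / 16 = 0.75 × 49 / 16 = 2.296875 dB.
Output = 7 − 2.296875 = 4.703125 dBu.

4.703125 dBu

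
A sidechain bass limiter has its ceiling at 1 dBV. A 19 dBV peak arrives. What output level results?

1 dBV

At ∞:1, everything above 1 dBV is held at the ceiling.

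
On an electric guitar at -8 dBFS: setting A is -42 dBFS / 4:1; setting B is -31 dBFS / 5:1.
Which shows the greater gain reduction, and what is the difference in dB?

A, by 7.1 dB

A: 34 dB over, compressed to 8.5 dB over, so 25.5 dB of GR.
B: 23 dB over, compressed to 4.6 dB over, so 18.4 dB of GR.
A reduces 7.1 dB more.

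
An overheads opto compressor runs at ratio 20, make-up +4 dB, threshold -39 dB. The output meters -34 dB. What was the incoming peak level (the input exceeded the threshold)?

-19 dB

Remove make-up: -34 − 4 = -38 dB.
The compressed level sits -38 − (-39) = 1 dB over threshold.
Undo the ratio: input overshoot = 1 × 20 = 20 dB, giving input = -19 dB.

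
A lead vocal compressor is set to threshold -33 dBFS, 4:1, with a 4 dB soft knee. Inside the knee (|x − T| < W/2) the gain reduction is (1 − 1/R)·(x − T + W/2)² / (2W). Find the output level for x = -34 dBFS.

-34.09375 dBFS

x − T + W/2 = -34 − (-33) + 2 = 1.
GR = (1 − 1/4) × 1² / 8 = 0.75 × 1 / 8 = 0.09375 dB.
Output = -34 − 0.09375 = -34.09375 dBFS.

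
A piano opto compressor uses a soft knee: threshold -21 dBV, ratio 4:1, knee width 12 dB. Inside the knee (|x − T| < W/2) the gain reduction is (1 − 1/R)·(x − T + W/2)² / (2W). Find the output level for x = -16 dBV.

x − T + W/2 = -16 − (-21) + 6 = 11.
GR = (1 − 1/4) × 11² / 24 = 0.75 × 121 / 24 = 3.78125 dB.
Output = -16 − 3.78125 = -19.78125 dBV.

-19.78125 dBV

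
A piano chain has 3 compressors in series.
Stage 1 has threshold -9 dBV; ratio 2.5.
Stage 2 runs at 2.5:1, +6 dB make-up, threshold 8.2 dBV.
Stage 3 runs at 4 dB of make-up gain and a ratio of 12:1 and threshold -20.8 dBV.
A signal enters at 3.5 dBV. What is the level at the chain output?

-14.9 dBV

Stage 1: overshoot 12.5 dB → 12.5/2.5 = 5 dB → -4 dBV.
Stage 2: -4 dBV ≤ 8.2 dBV, so stage 2 doesn't engage; make-up brings it to 2 dBV.
Stage 3: 22.8 dB above -20.8 dBV, reduced 12:1 to 1.9 dB above → -18.9 dBV; +4 dB make-up → -14.9 dBV.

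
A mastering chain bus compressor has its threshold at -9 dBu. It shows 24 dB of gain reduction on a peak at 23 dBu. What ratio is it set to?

Input overshoot = 23 − (-9) = 32 dB.
Output overshoot = 32 − 24 = 8 dB.
Ratio = input overshoot / output overshoot = 32 / 8 = 4.

4:1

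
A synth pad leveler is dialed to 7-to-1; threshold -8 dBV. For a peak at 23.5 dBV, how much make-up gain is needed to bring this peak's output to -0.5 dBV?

Overshoot 31.5 dB → 31.5/7 = 4.5 dB after compression, so the compressed level is -8 + 4.5 = -3.5 dBV.
Make-up = target − compressed = -0.5 − (-3.5) = 3 dB.

3 dB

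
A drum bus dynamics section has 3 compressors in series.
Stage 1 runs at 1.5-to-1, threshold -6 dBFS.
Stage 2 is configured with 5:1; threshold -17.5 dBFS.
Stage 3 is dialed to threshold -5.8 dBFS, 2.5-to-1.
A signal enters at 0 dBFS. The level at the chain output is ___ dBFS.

Stage 1: overshoot 6 dB → 6/1.5 = 4 dB → -2 dBFS.
Stage 2: overshoot 15.5 dB → 15.5/5 = 3.1 dB → -14.4 dBFS.
Stage 3: below threshold (-14.4 ≤ -5.8); passes unchanged; output -14.4 dBFS.

-14.4 dBFS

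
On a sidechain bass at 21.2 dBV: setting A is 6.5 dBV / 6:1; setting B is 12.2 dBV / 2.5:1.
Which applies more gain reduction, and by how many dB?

A: GR = 14.7 − 14.7/6 = 12.25 dB.
B: GR = 9 − 9/2.5 = 5.4 dB.
A reduces 6.85 dB more.

A, by 6.85 dB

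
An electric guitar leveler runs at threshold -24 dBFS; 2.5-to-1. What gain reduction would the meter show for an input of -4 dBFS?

-4 dBFS exceeds the threshold by 20 dB.
A 2.5:1 ratio leaves 8 dB of that excess.
So the signal is attenuated by 20 − 8 = 12 dB.

12 dB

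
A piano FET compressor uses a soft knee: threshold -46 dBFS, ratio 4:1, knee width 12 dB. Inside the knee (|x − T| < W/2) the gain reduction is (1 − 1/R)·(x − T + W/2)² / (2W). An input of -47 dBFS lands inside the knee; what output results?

x − T + W/2 = -47 − (-46) + 6 = 5.
GR = (1 − 1/4) × 5² / 24 = 0.75 × 25 / 24 = 0.78125 dB.
Output = -47 − 0.78125 = -47.78125 dBFS.

-47.78125 dBFS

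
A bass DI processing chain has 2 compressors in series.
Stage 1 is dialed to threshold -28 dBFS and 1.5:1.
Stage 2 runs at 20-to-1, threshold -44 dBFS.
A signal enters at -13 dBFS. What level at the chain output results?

-42.7 dBFS

Stage 1: -13 dBFS is 15 dB over -28 dBFS; at 1.5:1 that becomes 10 dB over, giving -18 dBFS.
Stage 2: -18 dBFS is 26 dB over -44 dBFS; at 20:1 that becomes 1.3 dB over, giving -42.7 dBFS.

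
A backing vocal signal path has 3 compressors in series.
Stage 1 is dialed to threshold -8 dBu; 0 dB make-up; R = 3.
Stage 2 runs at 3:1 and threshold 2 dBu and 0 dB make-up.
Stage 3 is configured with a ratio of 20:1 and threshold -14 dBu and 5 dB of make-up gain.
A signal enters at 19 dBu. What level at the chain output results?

-8.25 dBu

Stage 1: overshoot 27 dB → 27/3 = 9 dB → 1 dBu.
Stage 2: 1 dBu is at or below the 2 dBu threshold — no compression; output 1 dBu.
Stage 3: 15 dB above -14 dBu, reduced 20:1 to 0.75 dB above → -13.25 dBu; +5 dB make-up → -8.25 dBu.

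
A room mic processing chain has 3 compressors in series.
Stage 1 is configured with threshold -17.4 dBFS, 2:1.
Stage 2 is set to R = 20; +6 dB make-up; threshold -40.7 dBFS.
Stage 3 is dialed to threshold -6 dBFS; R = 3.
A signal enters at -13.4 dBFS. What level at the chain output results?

Stage 1: -13.4 dBFS is 4 dB over -17.4 dBFS; at 2:1 that becomes 2 dB over, giving -15.4 dBFS.
Stage 2: -15.4 dBFS is 25.3 dB over -40.7 dBFS; at 20:1 that becomes 1.265 dB over, giving -39.435 dBFS; +6 dB make-up → -33.435 dBFS.
Stage 3: below threshold (-33.435 ≤ -6); passes unchanged; output -33.435 dBFS.

-33.435 dBFS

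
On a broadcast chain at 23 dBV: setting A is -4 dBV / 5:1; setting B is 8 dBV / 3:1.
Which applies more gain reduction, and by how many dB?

A, by 11.6 dB

A: 27 dB over, compressed to 5.4 dB over, so 21.6 dB of GR.
B: 15 dB over, compressed to 5 dB over, so 10 dB of GR.
A reduces 11.6 dB more.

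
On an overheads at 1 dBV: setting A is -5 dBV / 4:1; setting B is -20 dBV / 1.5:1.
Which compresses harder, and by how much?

B, by 2.5 dB

A: overshoot 6 dB → output overshoot 1.5 dB → GR 4.5 dB.
B: overshoot 21 dB → output overshoot 14 dB → GR 7 dB.
B applies 2.5 dB more gain reduction.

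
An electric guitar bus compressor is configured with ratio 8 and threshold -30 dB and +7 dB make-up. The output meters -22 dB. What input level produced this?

Before make-up, the level was -22 − 7 = -29 dB.
The compressed level sits -29 − (-30) = 1 dB over threshold.
Before 8:1 compression the overshoot was 1 × 8 = 8 dB, so input = -30 + 8 = -22 dB.

-22 dB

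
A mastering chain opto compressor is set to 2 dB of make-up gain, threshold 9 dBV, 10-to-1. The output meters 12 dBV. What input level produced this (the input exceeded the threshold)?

Remove make-up: 12 − 2 = 10 dBV.
Post-compression overshoot = 10 − 9 = 1 dB.
Before 10:1 compression the overshoot was 1 × 10 = 10 dB, so input = 9 + 10 = 19 dBV.

19 dBV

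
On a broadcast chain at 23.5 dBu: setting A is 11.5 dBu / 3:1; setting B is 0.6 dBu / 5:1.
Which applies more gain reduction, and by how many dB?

A: overshoot 12 dB → output overshoot 4 dB → GR 8 dB.
B: overshoot 22.9 dB → output overshoot 4.58 dB → GR 18.32 dB.
B applies 10.32 dB more gain reduction.

B, by 10.32 dB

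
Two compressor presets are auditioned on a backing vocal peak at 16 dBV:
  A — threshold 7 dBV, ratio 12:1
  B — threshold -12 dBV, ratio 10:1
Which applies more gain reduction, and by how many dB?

A: overshoot 9 dB → output overshoot 0.75 dB → GR 8.25 dB.
B: overshoot 28 dB → output overshoot 2.8 dB → GR 25.2 dB.
Difference: 16.95 dB in favour of B.

B, by 16.95 dB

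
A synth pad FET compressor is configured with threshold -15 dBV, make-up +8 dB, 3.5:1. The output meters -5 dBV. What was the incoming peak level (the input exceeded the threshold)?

Stripping the +8 dB make-up gives -13 dBV at the gain stage.
That's 2 dB above the -15 dBV threshold.
Before 3.5:1 compression the overshoot was 2 × 3.5 = 7 dB, so input = -15 + 7 = -8 dBV.

-8 dBV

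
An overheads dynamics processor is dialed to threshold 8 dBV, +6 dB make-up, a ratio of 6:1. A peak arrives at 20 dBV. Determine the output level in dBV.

16 dBV

20 dBV sits 12 dB over threshold.
At 6:1 the overshoot is divided by 6, leaving 2 dB above threshold.
That puts the output at 10 dBV; make-up adds 6 dB, giving 16 dBV.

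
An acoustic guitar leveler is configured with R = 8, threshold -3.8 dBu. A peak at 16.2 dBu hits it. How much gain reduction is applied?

17.5 dB

The signal is 20 dB above threshold.
After 8:1 compression the overshoot becomes 20/8 = 2.5 dB.
So the signal is attenuated by 20 − 2.5 = 17.5 dB.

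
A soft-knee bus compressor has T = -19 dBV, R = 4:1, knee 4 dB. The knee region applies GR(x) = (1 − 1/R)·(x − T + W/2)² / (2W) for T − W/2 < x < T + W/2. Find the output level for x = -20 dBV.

x − T + W/2 = -20 − (-19) + 2 = 1.
GR = (1 − 1/4) × 1² / 8 = 0.75 × 1 / 8 = 0.09375 dB.
Output = -20 − 0.09375 = -20.09375 dBV.

-20.09375 dBV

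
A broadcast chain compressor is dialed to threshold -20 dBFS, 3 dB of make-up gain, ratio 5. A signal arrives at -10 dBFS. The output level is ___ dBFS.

The input is 10 dB above the -20 dBFS threshold.
At 5:1 the overshoot is divided by 5, leaving 2 dB above threshold.
That puts the output at -18 dBFS; make-up adds 3 dB, giving -15 dBFS.

-15 dBFS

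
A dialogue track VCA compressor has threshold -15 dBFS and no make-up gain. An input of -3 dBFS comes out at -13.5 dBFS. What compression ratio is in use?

8:1

Input overshoot = -3 − (-15) = 12 dB; output overshoot = -13.5 − (-15) = 1.5 dB.
Ratio = 12 / 1.5 = 8.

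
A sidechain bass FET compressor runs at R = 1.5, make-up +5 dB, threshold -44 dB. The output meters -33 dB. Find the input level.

-35 dB

Remove make-up: -33 − 5 = -38 dB.
The compressed level sits -38 − (-44) = 6 dB over threshold.
Undo the ratio: input overshoot = 6 × 1.5 = 9 dB, giving input = -35 dB.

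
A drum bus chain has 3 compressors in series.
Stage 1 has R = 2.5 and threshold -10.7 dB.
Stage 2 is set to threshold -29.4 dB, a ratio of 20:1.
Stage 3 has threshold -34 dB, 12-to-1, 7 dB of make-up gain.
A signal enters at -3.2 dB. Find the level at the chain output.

-26.52625 dB

Stage 1: -3.2 dB is 7.5 dB over -10.7 dB; at 2.5:1 that becomes 3 dB over, giving -7.7 dB.
Stage 2: overshoot 21.7 dB → 21.7/20 = 1.085 dB → -28.315 dB.
Stage 3: overshoot 5.685 dB → 5.685/12 = 0.47375 dB → -33.52625 dB; +7 dB make-up → -26.52625 dB.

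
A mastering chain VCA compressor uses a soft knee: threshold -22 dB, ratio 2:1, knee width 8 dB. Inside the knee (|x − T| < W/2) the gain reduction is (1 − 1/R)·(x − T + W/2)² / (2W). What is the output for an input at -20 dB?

-21.125 dB

x − T + W/2 = -20 − (-22) + 4 = 6.
GR = (1 − 1/2) × 6² / 16 = 0.5 × 36 / 16 = 1.125 dB.
Output = -20 − 1.125 = -21.125 dB.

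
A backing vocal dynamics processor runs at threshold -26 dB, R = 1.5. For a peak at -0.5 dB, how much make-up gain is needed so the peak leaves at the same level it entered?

The peak compresses to -26 + 25.5/1.5 = -9 dB.
To reach -0.5 dB requires -0.5 − (-9) = 8.5 dB of make-up.

8.5 dB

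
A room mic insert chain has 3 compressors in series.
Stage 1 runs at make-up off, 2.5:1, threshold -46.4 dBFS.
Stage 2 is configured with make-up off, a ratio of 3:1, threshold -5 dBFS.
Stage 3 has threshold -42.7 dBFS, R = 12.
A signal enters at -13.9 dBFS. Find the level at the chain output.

-41.925 dBFS

Stage 1: 32.5 dB above -46.4 dBFS, reduced 2.5:1 to 13 dB above → -33.4 dBFS.
Stage 2: below threshold (-33.4 ≤ -5); passes unchanged; output -33.4 dBFS.
Stage 3: 9.3 dB above -42.7 dBFS, reduced 12:1 to 0.775 dB above → -41.925 dBFS.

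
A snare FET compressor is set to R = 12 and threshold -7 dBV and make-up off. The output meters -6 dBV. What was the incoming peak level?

5 dBV

Post-compression overshoot = -6 − (-7) = 1 dB.
Undo the ratio: input overshoot = 1 × 12 = 12 dB, giving input = 5 dBV.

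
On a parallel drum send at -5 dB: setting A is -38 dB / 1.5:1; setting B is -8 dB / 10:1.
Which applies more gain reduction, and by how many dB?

A, by 8.3 dB

A: 33 dB over, compressed to 22 dB over, so 11 dB of GR.
B: 3 dB over, compressed to 0.3 dB over, so 2.7 dB of GR.
Difference: 8.3 dB in favour of A.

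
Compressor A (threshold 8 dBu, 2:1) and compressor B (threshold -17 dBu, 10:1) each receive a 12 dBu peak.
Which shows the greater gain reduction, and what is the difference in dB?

B, by 24.1 dB

A: GR = 4 − 4/2 = 2 dB.
B: GR = 29 − 29/10 = 26.1 dB.
Difference: 24.1 dB in favour of B.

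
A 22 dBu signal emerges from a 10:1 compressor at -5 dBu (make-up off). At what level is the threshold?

-8 dBu

Let T be the threshold. Output overshoot = (input overshoot)/R, so -5 − T = (22 − T)/10.
10·(-5 − T) = 22 − T → 9·T = -50 − 22 = -72.
T = -72/9 = -8 dBu.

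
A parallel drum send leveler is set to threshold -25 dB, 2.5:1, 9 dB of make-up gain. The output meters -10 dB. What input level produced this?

Stripping the +9 dB make-up gives -19 dB at the gain stage.
That's 6 dB above the -25 dB threshold.
Input overshoot = R × output overshoot = 15 dB → input = -25 + 15 = -10 dB.

-10 dB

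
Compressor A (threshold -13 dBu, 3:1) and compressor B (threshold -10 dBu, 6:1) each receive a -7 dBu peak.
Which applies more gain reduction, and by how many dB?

A: GR = 6 − 6/3 = 4 dB.
B: GR = 3 − 3/6 = 2.5 dB.
Difference: 1.5 dB in favour of A.

A, by 1.5 dB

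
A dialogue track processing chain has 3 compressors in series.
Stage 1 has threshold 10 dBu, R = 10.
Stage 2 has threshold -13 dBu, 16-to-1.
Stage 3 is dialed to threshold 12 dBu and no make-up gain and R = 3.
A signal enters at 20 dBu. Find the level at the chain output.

Stage 1: overshoot 10 dB → 10/10 = 1 dB → 11 dBu.
Stage 2: 11 dBu is 24 dB over -13 dBu; at 16:1 that becomes 1.5 dB over, giving -11.5 dBu.
Stage 3: -11.5 dBu is at or below the 12 dBu threshold — no compression; output -11.5 dBu.

-11.5 dBu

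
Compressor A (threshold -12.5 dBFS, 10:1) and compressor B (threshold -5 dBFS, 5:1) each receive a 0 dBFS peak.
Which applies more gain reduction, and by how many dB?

A, by 7.25 dB

A: 12.5 dB over, compressed to 1.25 dB over, so 11.25 dB of GR.
B: 5 dB over, compressed to 1 dB over, so 4 dB of GR.
Difference: 7.25 dB in favour of A.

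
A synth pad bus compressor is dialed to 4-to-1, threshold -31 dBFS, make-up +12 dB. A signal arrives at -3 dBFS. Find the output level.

-12 dBFS

The input is 28 dB above the -31 dBFS threshold.
The 28 dB excess becomes 7 dB after 4:1 reduction.
That puts the output at -24 dBFS; make-up adds 12 dB, giving -12 dBFS.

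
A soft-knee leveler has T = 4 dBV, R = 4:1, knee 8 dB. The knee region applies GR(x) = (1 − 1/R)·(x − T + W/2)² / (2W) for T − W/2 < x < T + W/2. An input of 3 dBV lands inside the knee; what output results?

2.578125 dBV

x − T + W/2 = 3 − 4 + 4 = 3.
GR = (1 − 1/4) × 3² / 16 = 0.75 × 9 / 16 = 0.421875 dB.
Output = 3 − 0.421875 = 2.578125 dBV.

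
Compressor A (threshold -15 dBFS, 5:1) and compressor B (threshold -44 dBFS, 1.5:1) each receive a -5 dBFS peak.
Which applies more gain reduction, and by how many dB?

B, by 5 dB

A: overshoot 10 dB → output overshoot 2 dB → GR 8 dB.
B: overshoot 39 dB → output overshoot 26 dB → GR 13 dB.
Difference: 5 dB in favour of B.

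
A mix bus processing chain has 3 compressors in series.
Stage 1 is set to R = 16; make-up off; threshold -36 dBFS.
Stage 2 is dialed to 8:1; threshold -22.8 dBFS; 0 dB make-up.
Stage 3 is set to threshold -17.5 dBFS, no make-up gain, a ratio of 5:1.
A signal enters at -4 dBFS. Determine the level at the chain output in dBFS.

Stage 1: overshoot 32 dB → 32/16 = 2 dB → -34 dBFS.
Stage 2: -34 dBFS ≤ -22.8 dBFS, so stage 2 doesn't engage; output -34 dBFS.
Stage 3: -34 dBFS ≤ -17.5 dBFS, so stage 3 doesn't engage; output -34 dBFS.

-34 dBFS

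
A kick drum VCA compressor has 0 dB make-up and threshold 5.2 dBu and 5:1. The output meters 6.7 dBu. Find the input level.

Post-compression overshoot = 6.7 − 5.2 = 1.5 dB.
Undo the ratio: input overshoot = 1.5 × 5 = 7.5 dB, giving input = 12.7 dBu.

12.7 dBu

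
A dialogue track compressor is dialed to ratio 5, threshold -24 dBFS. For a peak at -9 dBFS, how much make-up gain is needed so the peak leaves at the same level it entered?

The peak compresses to -24 + 15/5 = -21 dBFS.
To reach -9 dBFS requires -9 − (-21) = 12 dB of make-up.

12 dB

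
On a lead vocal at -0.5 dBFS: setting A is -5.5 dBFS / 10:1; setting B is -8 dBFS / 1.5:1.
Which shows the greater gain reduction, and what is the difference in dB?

A: overshoot 5 dB → output overshoot 0.5 dB → GR 4.5 dB.
B: overshoot 7.5 dB → output overshoot 5 dB → GR 2.5 dB.
A reduces 2 dB more.

A, by 2 dB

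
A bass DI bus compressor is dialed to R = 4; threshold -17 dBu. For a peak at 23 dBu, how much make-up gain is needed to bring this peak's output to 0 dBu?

7 dB

The peak compresses to -17 + 40/4 = -7 dBu.
To reach 0 dBu requires 0 − (-7) = 7 dB of make-up.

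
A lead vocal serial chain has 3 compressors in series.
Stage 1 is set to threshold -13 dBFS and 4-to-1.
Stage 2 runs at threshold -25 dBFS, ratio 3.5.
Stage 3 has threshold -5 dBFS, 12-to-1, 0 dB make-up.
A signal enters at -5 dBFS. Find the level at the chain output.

-21 dBFS

Stage 1: 8 dB above -13 dBFS, reduced 4:1 to 2 dB above → -11 dBFS.
Stage 2: 14 dB above -25 dBFS, reduced 3.5:1 to 4 dB above → -21 dBFS.
Stage 3: below threshold (-21 ≤ -5); passes unchanged; output -21 dBFS.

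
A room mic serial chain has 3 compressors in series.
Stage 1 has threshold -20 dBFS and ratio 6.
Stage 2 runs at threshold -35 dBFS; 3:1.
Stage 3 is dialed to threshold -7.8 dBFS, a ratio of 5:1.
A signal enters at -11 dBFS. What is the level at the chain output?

Stage 1: -11 dBFS is 9 dB over -20 dBFS; at 6:1 that becomes 1.5 dB over, giving -18.5 dBFS.
Stage 2: -18.5 dBFS is 16.5 dB over -35 dBFS; at 3:1 that becomes 5.5 dB over, giving -29.5 dBFS.
Stage 3: below threshold (-29.5 ≤ -7.8); passes unchanged; output -29.5 dBFS.

-29.5 dBFS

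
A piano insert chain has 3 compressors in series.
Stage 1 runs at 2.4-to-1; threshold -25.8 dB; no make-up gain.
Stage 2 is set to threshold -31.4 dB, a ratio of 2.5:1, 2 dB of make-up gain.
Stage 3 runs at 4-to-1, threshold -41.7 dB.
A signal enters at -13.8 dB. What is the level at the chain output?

Stage 1: 12 dB above -25.8 dB, reduced 2.4:1 to 5 dB above → -20.8 dB.
Stage 2: -20.8 dB is 10.6 dB over -31.4 dB; at 2.5:1 that becomes 4.24 dB over, giving -27.16 dB; +2 dB make-up → -25.16 dB.
Stage 3: -25.16 dB is 16.54 dB over -41.7 dB; at 4:1 that becomes 4.135 dB over, giving -37.565 dB.

-37.565 dB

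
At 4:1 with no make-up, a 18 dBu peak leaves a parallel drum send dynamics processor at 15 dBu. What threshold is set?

14 dBu

Gain reduction = 18 − 15 = 3 dB; output overshoot = GR / (R − 1) = 3 / 3 = 1 dB.
Threshold = output − output overshoot = 15 − 1 = 14 dBu.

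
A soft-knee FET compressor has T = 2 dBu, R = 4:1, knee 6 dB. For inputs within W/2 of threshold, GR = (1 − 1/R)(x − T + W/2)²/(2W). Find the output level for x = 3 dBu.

2 dBu

x − T + W/2 = 3 − 2 + 3 = 4.
GR = (1 − 1/4) × 4² / 12 = 0.75 × 16 / 12 = 1 dB.
Output = 3 − 1 = 2 dBu.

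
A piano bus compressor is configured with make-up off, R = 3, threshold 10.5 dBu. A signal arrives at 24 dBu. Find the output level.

15 dBu

24 dBu sits 13.5 dB over threshold.
The 13.5 dB excess becomes 4.5 dB after 3:1 reduction.
So the level is 10.5 + 4.5 = 15 dBu.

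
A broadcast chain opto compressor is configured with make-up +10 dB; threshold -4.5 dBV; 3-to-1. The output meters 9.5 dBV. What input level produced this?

Before make-up, the level was 9.5 − 10 = -0.5 dBV.
That's 4 dB above the -4.5 dBV threshold.
Before 3:1 compression the overshoot was 4 × 3 = 12 dB, so input = -4.5 + 12 = 7.5 dBV.

7.5 dBV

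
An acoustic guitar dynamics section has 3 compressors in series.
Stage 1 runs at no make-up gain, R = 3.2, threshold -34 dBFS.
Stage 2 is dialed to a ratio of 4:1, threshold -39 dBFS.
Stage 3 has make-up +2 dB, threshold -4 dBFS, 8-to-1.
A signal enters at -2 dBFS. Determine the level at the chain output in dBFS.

Stage 1: -2 dBFS is 32 dB over -34 dBFS; at 3.2:1 that becomes 10 dB over, giving -24 dBFS.
Stage 2: 15 dB above -39 dBFS, reduced 4:1 to 3.75 dB above → -35.25 dBFS.
Stage 3: -35.25 dBFS ≤ -4 dBFS, so stage 3 doesn't engage; make-up brings it to -33.25 dBFS.

-33.25 dBFS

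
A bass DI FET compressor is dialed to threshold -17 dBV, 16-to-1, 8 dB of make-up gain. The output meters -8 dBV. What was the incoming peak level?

Before make-up, the level was -8 − 8 = -16 dBV.
The compressed level sits -16 − (-17) = 1 dB over threshold.
Input overshoot = R × output overshoot = 16 dB → input = -17 + 16 = -1 dBV.

-1 dBV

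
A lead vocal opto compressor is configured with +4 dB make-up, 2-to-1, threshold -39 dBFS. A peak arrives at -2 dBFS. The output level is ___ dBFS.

-2 dBFS sits 37 dB over threshold.
2:1 compression reduces that to 37/2 = 18.5 dB over.
So the level is -39 + 18.5 = -20.5 dBFS; make-up adds 4 dB, giving -16.5 dBFS.

-16.5 dBFS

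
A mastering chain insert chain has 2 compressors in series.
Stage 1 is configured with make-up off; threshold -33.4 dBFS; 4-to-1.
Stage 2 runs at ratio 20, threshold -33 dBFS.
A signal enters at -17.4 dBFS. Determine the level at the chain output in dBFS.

Stage 1: overshoot 16 dB → 16/4 = 4 dB → -29.4 dBFS.
Stage 2: -29.4 dBFS is 3.6 dB over -33 dBFS; at 20:1 that becomes 0.18 dB over, giving -32.82 dBFS.

-32.82 dBFS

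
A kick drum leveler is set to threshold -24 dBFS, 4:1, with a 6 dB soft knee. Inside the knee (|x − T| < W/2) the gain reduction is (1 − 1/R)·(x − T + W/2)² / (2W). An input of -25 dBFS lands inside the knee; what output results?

x − T + W/2 = -25 − (-24) + 3 = 2.
GR = (1 − 1/4) × 2² / 12 = 0.75 × 4 / 12 = 0.25 dB.
Output = -25 − 0.25 = -25.25 dBFS.

-25.25 dBFS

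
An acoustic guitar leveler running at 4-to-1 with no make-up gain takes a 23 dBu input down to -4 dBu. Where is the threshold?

Let T be the threshold. Output overshoot = (input overshoot)/R, so -4 − T = (23 − T)/4.
4·(-4 − T) = 23 − T → 3·T = -16 − 23 = -39.
T = -39/3 = -13 dBu.

-13 dBu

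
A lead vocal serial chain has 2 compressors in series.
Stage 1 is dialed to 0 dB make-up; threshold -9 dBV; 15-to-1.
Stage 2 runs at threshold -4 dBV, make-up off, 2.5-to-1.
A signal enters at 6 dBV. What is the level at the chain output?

Stage 1: 6 dBV is 15 dB over -9 dBV; at 15:1 that becomes 1 dB over, giving -8 dBV.
Stage 2: -8 dBV is at or below the -4 dBV threshold — no compression; output -8 dBV.

-8 dBV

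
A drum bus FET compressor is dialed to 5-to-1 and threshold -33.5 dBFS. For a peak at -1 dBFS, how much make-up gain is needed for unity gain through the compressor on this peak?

26 dB

The peak compresses to -33.5 + 32.5/5 = -27 dBFS.
To reach -1 dBFS requires -1 − (-27) = 26 dB of make-up.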